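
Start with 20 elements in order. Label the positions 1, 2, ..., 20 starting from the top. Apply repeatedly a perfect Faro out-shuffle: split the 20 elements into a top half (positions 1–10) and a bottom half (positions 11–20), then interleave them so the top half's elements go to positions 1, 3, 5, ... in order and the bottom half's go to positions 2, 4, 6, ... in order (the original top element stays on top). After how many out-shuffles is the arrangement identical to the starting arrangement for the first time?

18

The out-shuffle permutes the 20 positions with cycle lengths [1, 1, 18].
Every element is home exactly when every cycle has completed a whole number of laps, i.e. after lcm(1, 18) = 18 out-shuffles.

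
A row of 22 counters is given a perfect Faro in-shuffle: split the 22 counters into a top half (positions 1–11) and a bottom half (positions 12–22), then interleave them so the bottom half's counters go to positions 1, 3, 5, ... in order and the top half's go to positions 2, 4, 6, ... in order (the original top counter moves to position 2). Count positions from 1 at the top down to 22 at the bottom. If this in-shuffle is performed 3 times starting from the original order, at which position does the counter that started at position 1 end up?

Track the counter's position through each in-shuffle:
1 → 2 → 4 → 8

8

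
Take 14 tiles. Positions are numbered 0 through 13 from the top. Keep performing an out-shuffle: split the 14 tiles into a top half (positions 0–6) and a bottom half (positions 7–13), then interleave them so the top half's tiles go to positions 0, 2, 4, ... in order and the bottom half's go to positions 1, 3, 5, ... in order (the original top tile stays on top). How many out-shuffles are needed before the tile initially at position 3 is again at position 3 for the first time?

12

Follow position 3 under repeated out-shuffles:
3 → 6 → 12 → 11 → 9 → 5 → 10 → 7 → 1 → 2 → 4 → 8 → 3
It first returns after 12 out-shuffles.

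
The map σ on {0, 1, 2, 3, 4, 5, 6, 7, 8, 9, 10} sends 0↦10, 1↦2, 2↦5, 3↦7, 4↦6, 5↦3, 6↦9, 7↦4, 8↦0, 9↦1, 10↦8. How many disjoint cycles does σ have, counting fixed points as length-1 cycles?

Cycle decomposition: (0 10 8) (1 2 5 3 7 4 6 9).
2 cycles.

2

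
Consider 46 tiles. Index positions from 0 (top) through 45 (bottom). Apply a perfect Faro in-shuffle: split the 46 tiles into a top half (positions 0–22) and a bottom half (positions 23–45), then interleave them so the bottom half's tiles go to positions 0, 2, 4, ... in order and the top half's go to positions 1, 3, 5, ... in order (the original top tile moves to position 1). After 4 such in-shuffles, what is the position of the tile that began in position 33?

Track the tile's position through each in-shuffle:
33 → 20 → 41 → 36 → 26

26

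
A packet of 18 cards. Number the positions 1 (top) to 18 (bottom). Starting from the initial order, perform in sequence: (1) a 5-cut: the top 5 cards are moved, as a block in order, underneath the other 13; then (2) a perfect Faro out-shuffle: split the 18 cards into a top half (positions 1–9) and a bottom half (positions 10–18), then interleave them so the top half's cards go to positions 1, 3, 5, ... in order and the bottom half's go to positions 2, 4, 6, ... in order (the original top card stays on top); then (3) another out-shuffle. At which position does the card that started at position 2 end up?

Track the card from position 2 forward through each operation:
  after op 1 (cut 5): 2 → 15
  after op 2 (out-shuffle): 15 → 12
  after op 3 (out-shuffle): 12 → 6

6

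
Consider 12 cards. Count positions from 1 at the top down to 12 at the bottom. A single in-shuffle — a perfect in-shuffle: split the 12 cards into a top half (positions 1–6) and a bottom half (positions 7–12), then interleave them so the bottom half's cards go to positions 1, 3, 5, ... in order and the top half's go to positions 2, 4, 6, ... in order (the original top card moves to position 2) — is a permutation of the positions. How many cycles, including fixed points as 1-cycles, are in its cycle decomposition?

1

Trace each unvisited position around until it returns:
(1 2 4 8 3 6 ... len 12)
1 cycle in total.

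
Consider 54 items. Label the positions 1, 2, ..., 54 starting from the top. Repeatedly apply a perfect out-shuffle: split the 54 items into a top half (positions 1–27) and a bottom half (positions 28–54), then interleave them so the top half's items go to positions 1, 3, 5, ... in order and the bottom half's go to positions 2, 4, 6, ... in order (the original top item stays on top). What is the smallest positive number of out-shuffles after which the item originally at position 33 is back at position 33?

Follow position 33 under repeated out-shuffles:
33 → 12 → 23 → 45 → 36 → 18 → 35 → 16 → ... → 33 (length 52)
It first returns after 52 out-shuffles.

52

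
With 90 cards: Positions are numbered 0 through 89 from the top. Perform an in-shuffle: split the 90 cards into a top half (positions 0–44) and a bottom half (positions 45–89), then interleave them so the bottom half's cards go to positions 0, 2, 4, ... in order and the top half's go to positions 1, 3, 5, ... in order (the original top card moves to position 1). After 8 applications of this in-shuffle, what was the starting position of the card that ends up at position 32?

72

Work backwards from position 32, undoing one in-shuffle at a time:
32 ← 61 ← 30 ← 60 ← 75 ← 37 ← 18 ← 54 ← 72
So the card now at position 32 started at position 72.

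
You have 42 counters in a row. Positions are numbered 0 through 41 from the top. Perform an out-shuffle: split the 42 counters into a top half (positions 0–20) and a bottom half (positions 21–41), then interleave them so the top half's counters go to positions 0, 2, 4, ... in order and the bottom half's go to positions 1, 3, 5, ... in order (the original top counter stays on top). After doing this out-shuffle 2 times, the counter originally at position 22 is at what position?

Track the counter's position through each out-shuffle:
22 → 3 → 6

6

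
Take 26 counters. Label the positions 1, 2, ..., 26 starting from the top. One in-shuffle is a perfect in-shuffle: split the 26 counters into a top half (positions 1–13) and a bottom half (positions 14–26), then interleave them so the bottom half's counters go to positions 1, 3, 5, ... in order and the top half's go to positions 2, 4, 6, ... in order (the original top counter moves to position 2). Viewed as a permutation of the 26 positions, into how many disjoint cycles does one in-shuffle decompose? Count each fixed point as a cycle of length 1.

Trace each unvisited position around until it returns:
(1 2 4 8 16 5 ... len 18) (3 6 12 24 21 15) (9 18)
3 cycles in total.

3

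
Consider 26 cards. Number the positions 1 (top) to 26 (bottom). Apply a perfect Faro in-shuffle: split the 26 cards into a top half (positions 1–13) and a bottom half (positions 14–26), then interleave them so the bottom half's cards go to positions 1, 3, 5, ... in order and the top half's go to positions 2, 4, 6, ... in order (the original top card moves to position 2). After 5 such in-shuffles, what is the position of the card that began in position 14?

Track the card's position through each in-shuffle:
14 → 1 → 2 → 4 → 8 → 16

16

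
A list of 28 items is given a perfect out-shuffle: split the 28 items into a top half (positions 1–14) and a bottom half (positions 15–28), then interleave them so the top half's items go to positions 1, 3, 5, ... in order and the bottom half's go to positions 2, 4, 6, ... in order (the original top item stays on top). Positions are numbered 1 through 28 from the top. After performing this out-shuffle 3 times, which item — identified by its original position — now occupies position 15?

Work backwards from position 15, undoing one out-shuffle at a time:
15 ← 8 ← 18 ← 23
So the item now at position 15 started at position 23.

23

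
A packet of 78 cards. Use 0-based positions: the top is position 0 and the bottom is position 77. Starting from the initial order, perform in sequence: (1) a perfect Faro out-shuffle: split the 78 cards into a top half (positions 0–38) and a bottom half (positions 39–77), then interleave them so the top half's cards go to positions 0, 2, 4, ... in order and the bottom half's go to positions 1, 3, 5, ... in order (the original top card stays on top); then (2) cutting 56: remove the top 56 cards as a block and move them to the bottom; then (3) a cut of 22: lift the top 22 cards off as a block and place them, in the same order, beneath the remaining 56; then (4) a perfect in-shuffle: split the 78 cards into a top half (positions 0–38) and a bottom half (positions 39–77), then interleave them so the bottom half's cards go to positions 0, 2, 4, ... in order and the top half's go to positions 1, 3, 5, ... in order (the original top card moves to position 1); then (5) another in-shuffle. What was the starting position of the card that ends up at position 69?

Undo the operations in reverse order, starting from position 69:
  undo op 5 (in-shuffle, from top half): 69 ← 34
  undo op 4 (in-shuffle, from bottom half): 34 ← 56
  undo op 3 (cut 22): 56 ← 0
  undo op 2 (cut 56): 0 ← 56
  undo op 1 (out-shuffle, from top half): 56 ← 28
So the card at position 69 came from original position 28.

28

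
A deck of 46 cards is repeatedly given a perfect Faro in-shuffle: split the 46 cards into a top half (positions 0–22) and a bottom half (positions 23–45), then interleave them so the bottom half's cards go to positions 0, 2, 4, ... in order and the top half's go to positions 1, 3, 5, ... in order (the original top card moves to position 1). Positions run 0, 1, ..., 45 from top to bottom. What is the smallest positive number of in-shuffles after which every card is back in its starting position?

The in-shuffle permutes the 46 positions with cycle lengths [23, 23].
Every card is home exactly when every cycle has completed a whole number of laps, i.e. after lcm(23) = 23 in-shuffles.

23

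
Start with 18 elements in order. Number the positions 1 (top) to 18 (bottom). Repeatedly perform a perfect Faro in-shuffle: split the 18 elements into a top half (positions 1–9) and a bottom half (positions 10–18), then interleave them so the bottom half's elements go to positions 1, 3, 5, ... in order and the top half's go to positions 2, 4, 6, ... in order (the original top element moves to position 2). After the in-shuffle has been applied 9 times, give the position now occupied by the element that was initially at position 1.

18

Track the element's position through each in-shuffle:
1 → 2 → 4 → 8 → 16 → 13 → 7 → 14 → 9 → 18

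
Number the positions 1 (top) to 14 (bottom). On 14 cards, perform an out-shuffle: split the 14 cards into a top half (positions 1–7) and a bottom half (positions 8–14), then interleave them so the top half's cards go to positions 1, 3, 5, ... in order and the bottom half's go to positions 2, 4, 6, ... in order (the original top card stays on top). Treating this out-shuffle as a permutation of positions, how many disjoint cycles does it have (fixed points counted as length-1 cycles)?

3

Trace each unvisited position around until it returns:
(1) (2 3 5 9 4 7 ... len 12) (14)
3 cycles in total.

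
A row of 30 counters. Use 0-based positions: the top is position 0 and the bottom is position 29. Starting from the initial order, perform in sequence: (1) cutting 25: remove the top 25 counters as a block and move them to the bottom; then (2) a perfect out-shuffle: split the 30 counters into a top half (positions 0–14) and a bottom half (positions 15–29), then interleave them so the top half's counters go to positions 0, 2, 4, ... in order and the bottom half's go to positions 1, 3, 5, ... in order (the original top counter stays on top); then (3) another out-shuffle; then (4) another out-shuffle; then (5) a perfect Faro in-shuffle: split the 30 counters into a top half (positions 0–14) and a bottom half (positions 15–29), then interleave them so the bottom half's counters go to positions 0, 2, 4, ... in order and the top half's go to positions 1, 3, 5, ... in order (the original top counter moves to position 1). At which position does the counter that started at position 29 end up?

7

Track the counter from position 29 forward through each operation:
  after op 1 (cut 25): 29 → 4
  after op 2 (out-shuffle): 4 → 8
  after op 3 (out-shuffle): 8 → 16
  after op 4 (out-shuffle): 16 → 3
  after op 5 (in-shuffle): 3 → 7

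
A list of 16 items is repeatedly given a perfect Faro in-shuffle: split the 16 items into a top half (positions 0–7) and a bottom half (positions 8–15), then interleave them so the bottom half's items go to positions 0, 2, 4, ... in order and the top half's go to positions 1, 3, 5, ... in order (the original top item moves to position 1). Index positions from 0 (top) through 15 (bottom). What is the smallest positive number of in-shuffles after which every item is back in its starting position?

8

The in-shuffle permutes the 16 positions with cycle lengths [8, 8].
Every item is home exactly when every cycle has completed a whole number of laps, i.e. after lcm(8) = 8 in-shuffles.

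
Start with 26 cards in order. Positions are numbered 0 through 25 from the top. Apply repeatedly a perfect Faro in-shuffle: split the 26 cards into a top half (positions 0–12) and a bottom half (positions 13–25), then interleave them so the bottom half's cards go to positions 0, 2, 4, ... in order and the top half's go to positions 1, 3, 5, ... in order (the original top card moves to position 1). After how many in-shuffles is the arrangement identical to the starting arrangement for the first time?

18

The in-shuffle permutes the 26 positions with cycle lengths [2, 6, 18].
Every card is home exactly when every cycle has completed a whole number of laps, i.e. after lcm(2, 6, 18) = 18 in-shuffles.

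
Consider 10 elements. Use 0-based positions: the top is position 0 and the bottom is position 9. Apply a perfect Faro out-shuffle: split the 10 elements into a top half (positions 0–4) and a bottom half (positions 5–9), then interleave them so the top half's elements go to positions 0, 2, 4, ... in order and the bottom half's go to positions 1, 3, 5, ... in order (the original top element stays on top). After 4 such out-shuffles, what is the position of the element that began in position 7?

Track the element's position through each out-shuffle:
7 → 5 → 1 → 2 → 4

4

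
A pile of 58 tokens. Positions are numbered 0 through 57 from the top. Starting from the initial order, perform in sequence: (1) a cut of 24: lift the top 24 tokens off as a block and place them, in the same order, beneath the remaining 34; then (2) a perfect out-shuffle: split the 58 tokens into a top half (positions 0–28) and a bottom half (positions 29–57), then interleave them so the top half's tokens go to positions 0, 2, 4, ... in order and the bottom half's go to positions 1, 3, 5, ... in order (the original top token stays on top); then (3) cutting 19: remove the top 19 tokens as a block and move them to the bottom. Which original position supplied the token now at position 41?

Undo the operations in reverse order, starting from position 41:
  undo op 3 (cut 19): 41 ← 2
  undo op 2 (out-shuffle, from top half): 2 ← 1
  undo op 1 (cut 24): 1 ← 25
So the token at position 41 came from original position 25.

25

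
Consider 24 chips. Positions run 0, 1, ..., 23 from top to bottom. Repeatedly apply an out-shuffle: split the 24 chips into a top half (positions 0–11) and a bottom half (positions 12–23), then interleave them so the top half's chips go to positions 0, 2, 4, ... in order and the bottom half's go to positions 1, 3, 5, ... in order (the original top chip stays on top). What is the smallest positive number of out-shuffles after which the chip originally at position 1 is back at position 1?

Follow position 1 under repeated out-shuffles:
1 → 2 → 4 → 8 → 16 → 9 → 18 → 13 → 3 → 6 → 12 → 1
It first returns after 11 out-shuffles.

11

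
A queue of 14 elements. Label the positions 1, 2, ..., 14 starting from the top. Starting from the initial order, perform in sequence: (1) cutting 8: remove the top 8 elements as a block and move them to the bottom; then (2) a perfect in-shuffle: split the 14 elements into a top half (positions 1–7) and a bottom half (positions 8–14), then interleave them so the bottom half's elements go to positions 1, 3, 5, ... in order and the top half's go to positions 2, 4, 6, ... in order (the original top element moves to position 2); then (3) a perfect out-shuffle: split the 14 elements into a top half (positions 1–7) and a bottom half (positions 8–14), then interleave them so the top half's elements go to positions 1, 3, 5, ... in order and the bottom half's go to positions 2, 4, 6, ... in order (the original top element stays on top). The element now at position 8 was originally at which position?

Undo the operations in reverse order, starting from position 8:
  undo op 3 (out-shuffle, from bottom half): 8 ← 11
  undo op 2 (in-shuffle, from bottom half): 11 ← 13
  undo op 1 (cut 8): 13 ← 7
So the element at position 8 came from original position 7.

7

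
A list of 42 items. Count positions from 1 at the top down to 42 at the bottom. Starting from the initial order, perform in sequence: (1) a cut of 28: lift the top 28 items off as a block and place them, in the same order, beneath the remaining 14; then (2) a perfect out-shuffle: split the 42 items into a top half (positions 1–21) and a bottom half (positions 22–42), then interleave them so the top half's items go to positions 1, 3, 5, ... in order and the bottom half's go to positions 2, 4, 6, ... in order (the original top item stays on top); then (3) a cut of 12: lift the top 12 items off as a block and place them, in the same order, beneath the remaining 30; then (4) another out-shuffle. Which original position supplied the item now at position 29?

42

Undo the operations in reverse order, starting from position 29:
  undo op 4 (out-shuffle, from top half): 29 ← 15
  undo op 3 (cut 12): 15 ← 27
  undo op 2 (out-shuffle, from top half): 27 ← 14
  undo op 1 (cut 28): 14 ← 42
So the item at position 29 came from original position 42.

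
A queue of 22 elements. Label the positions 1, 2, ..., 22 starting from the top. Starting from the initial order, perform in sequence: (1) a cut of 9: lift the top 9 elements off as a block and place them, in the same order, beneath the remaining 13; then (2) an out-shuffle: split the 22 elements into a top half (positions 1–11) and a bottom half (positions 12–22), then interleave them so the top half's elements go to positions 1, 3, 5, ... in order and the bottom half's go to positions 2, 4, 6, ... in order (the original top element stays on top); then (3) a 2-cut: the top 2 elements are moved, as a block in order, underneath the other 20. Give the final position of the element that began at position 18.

15

Track the element from position 18 forward through each operation:
  after op 1 (cut 9): 18 → 9
  after op 2 (out-shuffle): 9 → 17
  after op 3 (cut 2): 17 → 15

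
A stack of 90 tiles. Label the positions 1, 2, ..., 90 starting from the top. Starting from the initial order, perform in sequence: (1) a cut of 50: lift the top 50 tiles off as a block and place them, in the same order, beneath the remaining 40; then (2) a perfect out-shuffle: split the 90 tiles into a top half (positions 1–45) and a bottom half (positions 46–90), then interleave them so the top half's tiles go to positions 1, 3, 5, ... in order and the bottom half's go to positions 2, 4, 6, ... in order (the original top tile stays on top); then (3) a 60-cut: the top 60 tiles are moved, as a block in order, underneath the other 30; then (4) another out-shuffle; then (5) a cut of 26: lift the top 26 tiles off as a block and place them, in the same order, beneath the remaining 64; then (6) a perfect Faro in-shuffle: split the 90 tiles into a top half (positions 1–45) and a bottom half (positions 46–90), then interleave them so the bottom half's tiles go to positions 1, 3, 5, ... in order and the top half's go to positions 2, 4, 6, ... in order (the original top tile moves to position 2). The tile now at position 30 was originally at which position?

1

Undo the operations in reverse order, starting from position 30:
  undo op 6 (in-shuffle, from top half): 30 ← 15
  undo op 5 (cut 26): 15 ← 41
  undo op 4 (out-shuffle, from top half): 41 ← 21
  undo op 3 (cut 60): 21 ← 81
  undo op 2 (out-shuffle, from top half): 81 ← 41
  undo op 1 (cut 50): 41 ← 1
So the tile at position 30 came from original position 1.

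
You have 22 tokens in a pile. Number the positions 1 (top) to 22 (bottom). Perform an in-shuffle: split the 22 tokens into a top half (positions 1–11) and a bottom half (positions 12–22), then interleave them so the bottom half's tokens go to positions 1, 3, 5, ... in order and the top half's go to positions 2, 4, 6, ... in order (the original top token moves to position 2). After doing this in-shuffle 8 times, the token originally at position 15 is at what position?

Track the token's position through each in-shuffle:
15 → 7 → 14 → 5 → 10 → 20 → 17 → 11 → 22

22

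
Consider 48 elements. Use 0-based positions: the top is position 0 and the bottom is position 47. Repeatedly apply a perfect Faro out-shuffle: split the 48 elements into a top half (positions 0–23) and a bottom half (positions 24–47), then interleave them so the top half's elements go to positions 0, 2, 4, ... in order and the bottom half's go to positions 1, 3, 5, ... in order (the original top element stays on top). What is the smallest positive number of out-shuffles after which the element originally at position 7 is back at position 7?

Follow position 7 under repeated out-shuffles:
7 → 14 → 28 → 9 → 18 → 36 → 25 → 3 → ... → 7 (length 23)
It first returns after 23 out-shuffles.

23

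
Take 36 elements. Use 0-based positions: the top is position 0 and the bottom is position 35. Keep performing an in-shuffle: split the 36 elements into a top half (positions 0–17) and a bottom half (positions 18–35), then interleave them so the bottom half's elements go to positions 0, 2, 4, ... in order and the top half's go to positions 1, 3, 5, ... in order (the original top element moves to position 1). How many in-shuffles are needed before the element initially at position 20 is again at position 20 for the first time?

Follow position 20 under repeated in-shuffles:
20 → 4 → 9 → 19 → 2 → 5 → 11 → 23 → ... → 20 (length 36)
It first returns after 36 in-shuffles.

36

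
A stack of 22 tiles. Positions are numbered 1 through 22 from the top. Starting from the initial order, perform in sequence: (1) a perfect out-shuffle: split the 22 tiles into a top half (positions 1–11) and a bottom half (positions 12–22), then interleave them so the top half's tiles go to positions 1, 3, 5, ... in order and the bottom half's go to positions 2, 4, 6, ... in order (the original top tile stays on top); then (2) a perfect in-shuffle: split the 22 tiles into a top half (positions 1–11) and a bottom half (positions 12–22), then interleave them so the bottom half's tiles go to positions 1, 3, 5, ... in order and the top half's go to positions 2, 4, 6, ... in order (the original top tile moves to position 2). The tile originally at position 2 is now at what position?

6

Track the tile from position 2 forward through each operation:
  after op 1 (out-shuffle): 2 → 3
  after op 2 (in-shuffle): 3 → 6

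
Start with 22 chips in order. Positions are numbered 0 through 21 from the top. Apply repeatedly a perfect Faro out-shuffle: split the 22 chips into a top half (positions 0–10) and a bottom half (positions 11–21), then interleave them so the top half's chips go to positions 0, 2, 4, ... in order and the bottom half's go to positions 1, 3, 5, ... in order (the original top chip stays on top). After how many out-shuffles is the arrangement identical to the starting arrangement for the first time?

6

The out-shuffle permutes the 22 positions with cycle lengths [1, 1, 2, 3, 3, 6, 6].
Every chip is home exactly when every cycle has completed a whole number of laps, i.e. after lcm(1, 2, 3, 6) = 6 out-shuffles.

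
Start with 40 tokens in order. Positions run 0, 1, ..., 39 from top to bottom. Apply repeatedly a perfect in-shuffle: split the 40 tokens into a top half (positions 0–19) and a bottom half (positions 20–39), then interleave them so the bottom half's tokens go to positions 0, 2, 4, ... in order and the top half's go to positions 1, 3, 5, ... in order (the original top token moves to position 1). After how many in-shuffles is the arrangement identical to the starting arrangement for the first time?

20

The in-shuffle permutes the 40 positions with cycle lengths [20, 20].
Every token is home exactly when every cycle has completed a whole number of laps, i.e. after lcm(20) = 20 in-shuffles.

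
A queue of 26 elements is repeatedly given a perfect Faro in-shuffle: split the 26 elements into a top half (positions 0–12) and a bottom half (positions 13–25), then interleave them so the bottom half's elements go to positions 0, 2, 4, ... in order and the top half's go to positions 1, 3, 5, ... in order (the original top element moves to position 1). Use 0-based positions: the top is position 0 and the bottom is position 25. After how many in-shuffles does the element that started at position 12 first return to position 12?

Follow position 12 under repeated in-shuffles:
12 → 25 → 24 → 22 → 18 → 10 → 21 → 16 → 6 → 13 → 0 → 1 → 3 → 7 → 15 → 4 → 9 → 19 → 12
It first returns after 18 in-shuffles.

18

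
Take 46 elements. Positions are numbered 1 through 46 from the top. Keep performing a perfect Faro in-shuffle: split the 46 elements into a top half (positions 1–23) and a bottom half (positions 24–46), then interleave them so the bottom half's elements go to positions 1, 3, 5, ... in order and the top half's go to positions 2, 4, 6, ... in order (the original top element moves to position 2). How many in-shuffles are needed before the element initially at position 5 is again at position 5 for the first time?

23

Follow position 5 under repeated in-shuffles:
5 → 10 → 20 → 40 → 33 → 19 → 38 → 29 → ... → 5 (length 23)
It first returns after 23 in-shuffles.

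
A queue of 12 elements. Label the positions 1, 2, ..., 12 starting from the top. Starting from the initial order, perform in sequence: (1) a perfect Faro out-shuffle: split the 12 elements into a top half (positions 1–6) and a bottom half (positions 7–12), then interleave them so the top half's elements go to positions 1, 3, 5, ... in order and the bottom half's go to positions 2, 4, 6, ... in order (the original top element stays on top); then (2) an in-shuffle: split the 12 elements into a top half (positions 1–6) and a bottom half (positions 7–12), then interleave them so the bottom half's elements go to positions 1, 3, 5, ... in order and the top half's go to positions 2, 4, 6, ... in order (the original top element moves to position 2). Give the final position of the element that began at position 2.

6

Track the element from position 2 forward through each operation:
  after op 1 (out-shuffle): 2 → 3
  after op 2 (in-shuffle): 3 → 6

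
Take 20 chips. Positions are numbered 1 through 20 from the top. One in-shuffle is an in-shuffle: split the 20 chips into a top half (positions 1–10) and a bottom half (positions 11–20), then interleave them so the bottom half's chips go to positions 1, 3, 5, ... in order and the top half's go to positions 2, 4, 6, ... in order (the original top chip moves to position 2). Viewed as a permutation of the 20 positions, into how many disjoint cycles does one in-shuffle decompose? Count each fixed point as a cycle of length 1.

5

Trace each unvisited position around until it returns:
(1 2 4 8 16 11) (3 6 12) (5 10 20 19 17 13) (7 14) (9 18 15)
5 cycles in total.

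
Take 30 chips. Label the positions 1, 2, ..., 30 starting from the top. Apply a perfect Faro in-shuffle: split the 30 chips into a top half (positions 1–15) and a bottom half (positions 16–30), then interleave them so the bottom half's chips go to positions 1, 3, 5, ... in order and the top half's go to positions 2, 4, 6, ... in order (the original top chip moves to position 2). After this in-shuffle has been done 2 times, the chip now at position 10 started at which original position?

Work backwards from position 10, undoing one in-shuffle at a time:
10 ← 5 ← 18
So the chip now at position 10 started at position 18.

18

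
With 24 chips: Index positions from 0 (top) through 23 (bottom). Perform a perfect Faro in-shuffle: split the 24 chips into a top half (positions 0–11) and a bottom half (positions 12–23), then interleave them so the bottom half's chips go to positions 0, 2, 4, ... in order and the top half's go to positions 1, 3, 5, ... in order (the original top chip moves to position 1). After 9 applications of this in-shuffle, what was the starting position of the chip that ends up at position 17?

Work backwards from position 17, undoing one in-shuffle at a time:
17 ← 8 ← 16 ← 20 ← 22 ← 23 ← 11 ← 5 ← 2 ← 13
So the chip now at position 17 started at position 13.

13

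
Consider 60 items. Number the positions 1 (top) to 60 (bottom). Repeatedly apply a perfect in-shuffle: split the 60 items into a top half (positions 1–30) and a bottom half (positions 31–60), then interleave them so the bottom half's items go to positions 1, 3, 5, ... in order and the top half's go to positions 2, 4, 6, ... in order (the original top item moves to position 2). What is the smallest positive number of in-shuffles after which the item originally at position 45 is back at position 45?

60

Follow position 45 under repeated in-shuffles:
45 → 29 → 58 → 55 → 49 → 37 → 13 → 26 → ... → 45 (length 60)
It first returns after 60 in-shuffles.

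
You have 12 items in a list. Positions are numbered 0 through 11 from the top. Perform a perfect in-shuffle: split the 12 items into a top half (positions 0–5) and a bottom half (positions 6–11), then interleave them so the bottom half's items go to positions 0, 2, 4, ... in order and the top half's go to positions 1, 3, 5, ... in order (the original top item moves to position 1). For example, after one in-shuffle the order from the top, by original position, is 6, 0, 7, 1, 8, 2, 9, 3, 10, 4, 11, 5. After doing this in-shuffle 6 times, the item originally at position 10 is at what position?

1

Track the item's position through each in-shuffle:
10 → 8 → 4 → 9 → 6 → 0 → 1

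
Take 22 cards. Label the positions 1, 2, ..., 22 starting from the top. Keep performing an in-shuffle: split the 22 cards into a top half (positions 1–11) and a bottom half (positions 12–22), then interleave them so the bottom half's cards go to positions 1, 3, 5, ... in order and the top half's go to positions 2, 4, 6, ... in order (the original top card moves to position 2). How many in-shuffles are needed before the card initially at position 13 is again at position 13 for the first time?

11

Follow position 13 under repeated in-shuffles:
13 → 3 → 6 → 12 → 1 → 2 → 4 → 8 → 16 → 9 → 18 → 13
It first returns after 11 in-shuffles.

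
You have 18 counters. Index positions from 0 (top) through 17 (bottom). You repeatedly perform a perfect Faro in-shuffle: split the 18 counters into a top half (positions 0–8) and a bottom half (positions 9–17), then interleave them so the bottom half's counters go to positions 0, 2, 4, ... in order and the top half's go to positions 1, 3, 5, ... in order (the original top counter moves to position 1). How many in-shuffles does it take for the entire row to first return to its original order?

18

The in-shuffle permutes the 18 positions with cycle lengths [18].
Every counter is home exactly when every cycle has completed a whole number of laps, i.e. after lcm(18) = 18 in-shuffles.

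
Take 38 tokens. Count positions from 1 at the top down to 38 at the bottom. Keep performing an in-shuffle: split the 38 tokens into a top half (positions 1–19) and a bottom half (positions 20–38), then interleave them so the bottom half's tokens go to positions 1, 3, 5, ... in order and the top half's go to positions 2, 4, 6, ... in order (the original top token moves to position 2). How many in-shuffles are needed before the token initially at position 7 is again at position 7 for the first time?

12

Follow position 7 under repeated in-shuffles:
7 → 14 → 28 → 17 → 34 → 29 → 19 → 38 → 37 → 35 → 31 → 23 → 7
It first returns after 12 in-shuffles.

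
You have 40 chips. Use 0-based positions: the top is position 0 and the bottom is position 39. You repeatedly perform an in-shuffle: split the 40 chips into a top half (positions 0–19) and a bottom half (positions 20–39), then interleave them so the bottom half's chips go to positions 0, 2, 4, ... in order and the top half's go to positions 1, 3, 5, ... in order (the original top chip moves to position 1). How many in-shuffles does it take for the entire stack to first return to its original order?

The in-shuffle permutes the 40 positions with cycle lengths [20, 20].
Every chip is home exactly when every cycle has completed a whole number of laps, i.e. after lcm(20) = 20 in-shuffles.

20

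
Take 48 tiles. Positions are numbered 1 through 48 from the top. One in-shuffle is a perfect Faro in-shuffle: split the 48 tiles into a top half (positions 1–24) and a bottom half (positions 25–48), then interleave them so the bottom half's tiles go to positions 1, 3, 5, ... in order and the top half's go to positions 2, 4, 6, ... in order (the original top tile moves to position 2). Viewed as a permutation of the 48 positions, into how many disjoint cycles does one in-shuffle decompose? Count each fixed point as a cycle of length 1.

Trace each unvisited position around until it returns:
(1 2 4 8 16 32 ... len 21) (3 6 12 24 48 47 ... len 21) (7 14 28) (21 42 35)
4 cycles in total.

4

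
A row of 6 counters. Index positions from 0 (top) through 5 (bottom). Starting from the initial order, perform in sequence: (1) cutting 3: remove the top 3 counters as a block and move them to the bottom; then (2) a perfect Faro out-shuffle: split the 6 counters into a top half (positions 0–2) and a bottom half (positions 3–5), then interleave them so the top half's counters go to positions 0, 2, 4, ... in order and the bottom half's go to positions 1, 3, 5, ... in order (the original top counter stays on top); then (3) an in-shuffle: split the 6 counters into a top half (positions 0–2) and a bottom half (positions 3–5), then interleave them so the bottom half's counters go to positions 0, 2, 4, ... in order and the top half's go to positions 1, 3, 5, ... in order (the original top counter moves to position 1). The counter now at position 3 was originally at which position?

Undo the operations in reverse order, starting from position 3:
  undo op 3 (in-shuffle, from top half): 3 ← 1
  undo op 2 (out-shuffle, from bottom half): 1 ← 3
  undo op 1 (cut 3): 3 ← 0
So the counter at position 3 came from original position 0.

0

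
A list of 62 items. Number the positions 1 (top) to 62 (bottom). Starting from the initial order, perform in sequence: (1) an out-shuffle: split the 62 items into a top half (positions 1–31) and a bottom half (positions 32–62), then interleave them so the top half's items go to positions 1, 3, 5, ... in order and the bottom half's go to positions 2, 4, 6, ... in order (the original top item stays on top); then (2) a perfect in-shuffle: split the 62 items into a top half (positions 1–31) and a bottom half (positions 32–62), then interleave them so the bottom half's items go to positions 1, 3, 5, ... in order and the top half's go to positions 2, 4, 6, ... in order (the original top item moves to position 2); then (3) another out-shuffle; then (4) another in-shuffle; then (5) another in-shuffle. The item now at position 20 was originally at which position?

17

Undo the operations in reverse order, starting from position 20:
  undo op 5 (in-shuffle, from top half): 20 ← 10
  undo op 4 (in-shuffle, from top half): 10 ← 5
  undo op 3 (out-shuffle, from top half): 5 ← 3
  undo op 2 (in-shuffle, from bottom half): 3 ← 33
  undo op 1 (out-shuffle, from top half): 33 ← 17
So the item at position 20 came from original position 17.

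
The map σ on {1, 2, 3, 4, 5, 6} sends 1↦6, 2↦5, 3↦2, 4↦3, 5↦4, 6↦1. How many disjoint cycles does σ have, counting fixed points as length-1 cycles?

Cycle decomposition: (1 6) (2 5 4 3).
2 cycles.

2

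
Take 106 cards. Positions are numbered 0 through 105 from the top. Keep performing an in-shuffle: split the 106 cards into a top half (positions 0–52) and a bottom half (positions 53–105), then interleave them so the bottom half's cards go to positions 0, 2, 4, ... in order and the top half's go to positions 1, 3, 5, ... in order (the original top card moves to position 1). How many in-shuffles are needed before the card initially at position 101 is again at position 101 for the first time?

106

Follow position 101 under repeated in-shuffles:
101 → 96 → 86 → 66 → 26 → 53 → 0 → 1 → ... → 101 (length 106)
It first returns after 106 in-shuffles.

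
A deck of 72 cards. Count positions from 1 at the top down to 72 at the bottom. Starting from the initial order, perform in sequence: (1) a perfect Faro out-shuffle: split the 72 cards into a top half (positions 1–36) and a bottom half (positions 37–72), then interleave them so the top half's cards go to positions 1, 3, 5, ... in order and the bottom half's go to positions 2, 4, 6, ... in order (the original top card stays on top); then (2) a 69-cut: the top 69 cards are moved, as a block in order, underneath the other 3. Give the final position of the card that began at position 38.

7

Track the card from position 38 forward through each operation:
  after op 1 (out-shuffle): 38 → 4
  after op 2 (cut 69): 4 → 7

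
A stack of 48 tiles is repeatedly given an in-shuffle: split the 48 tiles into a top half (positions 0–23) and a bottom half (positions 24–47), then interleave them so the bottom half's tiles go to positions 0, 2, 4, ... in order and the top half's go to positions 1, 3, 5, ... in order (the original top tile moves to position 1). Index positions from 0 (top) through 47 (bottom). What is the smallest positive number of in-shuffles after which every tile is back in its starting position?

21

The in-shuffle permutes the 48 positions with cycle lengths [3, 3, 21, 21].
Every tile is home exactly when every cycle has completed a whole number of laps, i.e. after lcm(3, 21) = 21 in-shuffles.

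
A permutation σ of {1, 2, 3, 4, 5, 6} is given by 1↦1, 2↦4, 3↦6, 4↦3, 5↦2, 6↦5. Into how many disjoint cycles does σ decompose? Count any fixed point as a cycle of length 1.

2

Cycle decomposition: (1) (2 4 3 6 5).
2 cycles.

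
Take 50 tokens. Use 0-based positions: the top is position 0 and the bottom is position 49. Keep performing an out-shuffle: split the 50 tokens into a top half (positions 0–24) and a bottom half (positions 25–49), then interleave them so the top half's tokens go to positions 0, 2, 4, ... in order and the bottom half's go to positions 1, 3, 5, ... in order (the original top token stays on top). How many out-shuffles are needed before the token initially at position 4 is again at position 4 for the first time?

21

Follow position 4 under repeated out-shuffles:
4 → 8 → 16 → 32 → 15 → 30 → 11 → 22 → ... → 4 (length 21)
It first returns after 21 out-shuffles.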